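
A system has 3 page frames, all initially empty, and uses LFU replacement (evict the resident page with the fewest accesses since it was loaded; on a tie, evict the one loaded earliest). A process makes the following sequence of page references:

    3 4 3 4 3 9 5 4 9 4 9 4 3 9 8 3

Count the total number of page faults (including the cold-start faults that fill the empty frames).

3: miss, frames {3}
4: miss, frames {3,4}
3: hit
4: hit
3: hit
9: miss, frames {3,4,9}
5: miss, evict 9, frames {3,4,5}
4: hit
9: miss, evict 5, frames {3,4,9}
4: hit
9: hit
4: hit
3: hit
9: hit
8: miss, evict 9, frames {3,4,8}
3: hit
Page faults: 6.

6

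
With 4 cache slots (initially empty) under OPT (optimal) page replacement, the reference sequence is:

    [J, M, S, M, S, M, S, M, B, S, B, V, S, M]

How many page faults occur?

5

J → fault, frames (J)
M → fault, frames (J M)
S → fault, frames (J M S)
M → hit
S → hit
M → hit
S → hit
M → hit
B → fault, frames (J M S B)
S → hit
B → hit
V → fault, evict B, frames (J M S V)
S → hit
M → hit
Page faults: 5.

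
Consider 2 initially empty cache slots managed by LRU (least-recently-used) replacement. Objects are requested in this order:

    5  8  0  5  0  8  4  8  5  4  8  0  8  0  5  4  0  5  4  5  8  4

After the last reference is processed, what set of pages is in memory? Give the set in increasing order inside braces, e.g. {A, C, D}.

{4, 8}

5: fault, frames {5}
8: fault, frames {5,8}
0: fault, evict 5, frames {8,0}
5: fault, evict 8, frames {0,5}
0: hit
8: fault, evict 5, frames {0,8}
4: fault, evict 0, frames {8,4}
8: hit
5: fault, evict 4, frames {8,5}
4: fault, evict 8, frames {5,4}
8: fault, evict 5, frames {4,8}
0: fault, evict 4, frames {8,0}
8: hit
0: hit
5: fault, evict 8, frames {0,5}
4: fault, evict 0, frames {5,4}
0: fault, evict 5, frames {4,0}
5: fault, evict 4, frames {0,5}
4: fault, evict 0, frames {5,4}
5: hit
8: fault, evict 4, frames {5,8}
4: fault, evict 5, frames {8,4}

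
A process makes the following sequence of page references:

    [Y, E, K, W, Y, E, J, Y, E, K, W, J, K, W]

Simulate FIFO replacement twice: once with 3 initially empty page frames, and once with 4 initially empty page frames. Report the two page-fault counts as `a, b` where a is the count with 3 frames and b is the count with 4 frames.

9, 10

3 frames: F F F F F F F . . F F . . . → 9 faults.
4 frames: F F F F . . F F F F F F . . → 10 faults.
10 > 9: adding a frame increased faults — Belady's anomaly.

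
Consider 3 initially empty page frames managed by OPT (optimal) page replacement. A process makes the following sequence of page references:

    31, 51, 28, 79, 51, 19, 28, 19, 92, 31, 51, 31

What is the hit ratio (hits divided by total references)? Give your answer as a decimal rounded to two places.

31 -> miss, frames {31}
51 -> miss, frames {31,51}
28 -> miss, frames {31,51,28}
79 -> miss, evict 31, frames {51,28,79}
51 -> hit
19 -> miss, evict 79, frames {51,28,19}
28 -> hit
19 -> hit
92 -> miss, evict 19, frames {51,28,92}
31 -> miss, evict 92, frames {51,28,31}
51 -> hit
31 -> hit
Hits: 5 of 12 references → 5/12 = 0.4167.

0.42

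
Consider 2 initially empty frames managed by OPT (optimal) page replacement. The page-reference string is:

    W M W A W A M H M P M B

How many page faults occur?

7

W: miss, frames [W]
M: miss, frames [W, M]
W: hit
A: miss, evict M, frames [W, A]
W: hit
A: hit
M: miss, evict A, frames [W, M]
H: miss, evict W, frames [M, H]
M: hit
P: miss, evict H, frames [M, P]
M: hit
B: miss, evict P, frames [M, B]
Page faults: 7.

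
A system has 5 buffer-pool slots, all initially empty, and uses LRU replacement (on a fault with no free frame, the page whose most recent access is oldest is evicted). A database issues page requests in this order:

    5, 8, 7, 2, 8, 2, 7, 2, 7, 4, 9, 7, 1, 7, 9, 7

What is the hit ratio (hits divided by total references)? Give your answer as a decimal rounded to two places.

0.56

5 -> fault, frames (5)
8 -> fault, frames (5 8)
7 -> fault, frames (5 8 7)
2 -> fault, frames (5 8 7 2)
8 -> hit
2 -> hit
7 -> hit
2 -> hit
7 -> hit
4 -> fault, frames (5 8 2 7 4)
9 -> fault, evict 5, frames (8 2 7 4 9)
7 -> hit
1 -> fault, evict 8, frames (2 4 9 7 1)
7 -> hit
9 -> hit
7 -> hit
Hits: 9 of 16 references → 9/16 = 0.5625.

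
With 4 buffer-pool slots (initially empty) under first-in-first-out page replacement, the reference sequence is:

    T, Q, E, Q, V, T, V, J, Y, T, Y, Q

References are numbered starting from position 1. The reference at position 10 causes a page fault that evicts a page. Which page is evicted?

E

pos 1: T: fault, frames {T}
pos 2: Q: fault, frames {T,Q}
pos 3: E: fault, frames {T,Q,E}
pos 4: Q: hit
pos 5: V: fault, frames {T,Q,E,V}
pos 6: T: hit
pos 7: V: hit
pos 8: J: fault, evict T, frames {Q,E,V,J}
pos 9: Y: fault, evict Q, frames {E,V,J,Y}
pos 10: T: fault, evict E, frames {V,J,Y,T}
At position 10, page E is evicted.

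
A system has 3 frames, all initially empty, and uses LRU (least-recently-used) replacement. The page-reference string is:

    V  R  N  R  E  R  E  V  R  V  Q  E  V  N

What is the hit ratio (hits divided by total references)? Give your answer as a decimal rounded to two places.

V: fault, frames {V}
R: fault, frames {V,R}
N: fault, frames {V,R,N}
R: hit
E: fault, evict V, frames {N,R,E}
R: hit
E: hit
V: fault, evict N, frames {R,E,V}
R: hit
V: hit
Q: fault, evict E, frames {R,V,Q}
E: fault, evict R, frames {V,Q,E}
V: hit
N: fault, evict Q, frames {E,V,N}
Hits: 6 of 14 references → 6/14 = 0.4286.

0.43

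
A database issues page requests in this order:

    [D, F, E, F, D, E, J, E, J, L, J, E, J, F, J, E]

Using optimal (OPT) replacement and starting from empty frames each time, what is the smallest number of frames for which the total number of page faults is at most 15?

f=1: 16 faults
f=2: 9 faults
f=3: 6 faults
f=4: 5 faults
f=5: 5 faults
Smallest f with faults ≤ 15 is 2.

2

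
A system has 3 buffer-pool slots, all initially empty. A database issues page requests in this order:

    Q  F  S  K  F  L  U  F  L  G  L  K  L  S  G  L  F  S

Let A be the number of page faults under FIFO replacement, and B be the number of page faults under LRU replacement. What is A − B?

Under FIFO: F F F F . F F F . F F F . F F F F F → 15 faults.
Under LRU: F F F F . F F . . F . F . F F . F F → 12 faults.
A − B = 15 − 12 = 3.

3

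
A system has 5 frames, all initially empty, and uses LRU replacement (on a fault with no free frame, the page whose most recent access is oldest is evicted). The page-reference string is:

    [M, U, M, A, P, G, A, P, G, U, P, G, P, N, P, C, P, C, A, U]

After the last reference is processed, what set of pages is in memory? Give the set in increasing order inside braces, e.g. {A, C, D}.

{A, C, N, P, U}

M → miss, frames [M]
U → miss, frames [M, U]
M → hit
A → miss, frames [U, M, A]
P → miss, frames [U, M, A, P]
G → miss, frames [U, M, A, P, G]
A → hit
P → hit
G → hit
U → hit
P → hit
G → hit
P → hit
N → miss, evict M, frames [A, U, G, P, N]
P → hit
C → miss, evict A, frames [U, G, N, P, C]
P → hit
C → hit
A → miss, evict U, frames [G, N, P, C, A]
U → miss, evict G, frames [N, P, C, A, U]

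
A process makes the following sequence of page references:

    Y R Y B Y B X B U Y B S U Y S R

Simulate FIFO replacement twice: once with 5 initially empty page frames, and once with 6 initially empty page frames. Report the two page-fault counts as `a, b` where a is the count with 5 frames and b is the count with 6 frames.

8, 6

5 frames: F F . F . . F . F . . F . F . F → 8 faults.
6 frames: F F . F . . F . F . . F . . . . → 6 faults.
6 < 8: adding a frame reduced faults, as is typical.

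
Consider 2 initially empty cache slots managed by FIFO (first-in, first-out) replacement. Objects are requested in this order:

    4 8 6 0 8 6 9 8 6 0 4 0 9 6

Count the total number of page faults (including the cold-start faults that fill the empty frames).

4 -> fault, frames (4)
8 -> fault, frames (4 8)
6 -> fault, evict 4, frames (8 6)
0 -> fault, evict 8, frames (6 0)
8 -> fault, evict 6, frames (0 8)
6 -> fault, evict 0, frames (8 6)
9 -> fault, evict 8, frames (6 9)
8 -> fault, evict 6, frames (9 8)
6 -> fault, evict 9, frames (8 6)
0 -> fault, evict 8, frames (6 0)
4 -> fault, evict 6, frames (0 4)
0 -> hit
9 -> fault, evict 0, frames (4 9)
6 -> fault, evict 4, frames (9 6)
Page faults: 13.

13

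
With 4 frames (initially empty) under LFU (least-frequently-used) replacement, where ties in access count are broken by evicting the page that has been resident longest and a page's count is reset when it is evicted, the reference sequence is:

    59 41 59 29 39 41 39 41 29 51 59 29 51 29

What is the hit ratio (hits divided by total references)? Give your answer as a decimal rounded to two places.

59 → fault, frames (59)
41 → fault, frames (59 41)
59 → hit
29 → fault, frames (59 41 29)
39 → fault, frames (59 41 29 39)
41 → hit
39 → hit
41 → hit
29 → hit
51 → fault, evict 59, frames (41 29 39 51)
59 → fault, evict 51, frames (41 29 39 59)
29 → hit
51 → fault, evict 59, frames (41 29 39 51)
29 → hit
Hits: 7 of 14 references → 7/14 = 0.5000.

0.50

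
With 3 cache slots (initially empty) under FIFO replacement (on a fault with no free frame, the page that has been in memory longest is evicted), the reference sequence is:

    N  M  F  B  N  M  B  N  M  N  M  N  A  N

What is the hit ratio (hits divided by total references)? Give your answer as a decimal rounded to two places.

N -> miss, frames (N)
M -> miss, frames (N M)
F -> miss, frames (N M F)
B -> miss, evict N, frames (M F B)
N -> miss, evict M, frames (F B N)
M -> miss, evict F, frames (B N M)
B -> hit
N -> hit
M -> hit
N -> hit
M -> hit
N -> hit
A -> miss, evict B, frames (N M A)
N -> hit
Hits: 7 of 14 references → 7/14 = 0.5000.

0.50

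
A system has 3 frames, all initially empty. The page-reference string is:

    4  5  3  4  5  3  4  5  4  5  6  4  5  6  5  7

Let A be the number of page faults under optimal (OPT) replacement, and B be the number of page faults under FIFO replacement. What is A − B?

-2

Under OPT: F F F . . . . . . . F . . . . F → 5 faults.
Under FIFO: F F F . . . . . . . F F F . . F → 7 faults.
A − B = 5 − 7 = -2.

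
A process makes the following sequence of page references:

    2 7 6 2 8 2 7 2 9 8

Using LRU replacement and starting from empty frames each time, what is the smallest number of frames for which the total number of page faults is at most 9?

2

f=1: 10 faults
f=2: 8 faults
f=3: 7 faults
f=4: 5 faults
f=5: 5 faults
Smallest f with faults ≤ 9 is 2.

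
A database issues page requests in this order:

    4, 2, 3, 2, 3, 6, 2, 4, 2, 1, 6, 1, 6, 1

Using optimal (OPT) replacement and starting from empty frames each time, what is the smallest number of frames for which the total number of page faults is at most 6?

3

f=1: 14 faults
f=2: 7 faults
f=3: 5 faults
f=4: 5 faults
f=5: 5 faults
Smallest f with faults ≤ 6 is 3.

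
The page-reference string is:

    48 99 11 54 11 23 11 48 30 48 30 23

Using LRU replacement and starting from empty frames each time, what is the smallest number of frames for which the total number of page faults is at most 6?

5

f=1: 12 faults
f=2: 8 faults
f=3: 8 faults
f=4: 7 faults
f=5: 6 faults
f=6: 6 faults
Smallest f with faults ≤ 6 is 5.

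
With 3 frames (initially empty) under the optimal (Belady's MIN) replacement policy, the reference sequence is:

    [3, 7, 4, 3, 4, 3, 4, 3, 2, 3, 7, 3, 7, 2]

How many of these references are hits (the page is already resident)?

10

3 → fault, frames {3}
7 → fault, frames {3,7}
4 → fault, frames {3,7,4}
3 → hit
4 → hit
3 → hit
4 → hit
3 → hit
2 → fault, evict 4, frames {3,7,2}
3 → hit
7 → hit
3 → hit
7 → hit
2 → hit
Hits: 10.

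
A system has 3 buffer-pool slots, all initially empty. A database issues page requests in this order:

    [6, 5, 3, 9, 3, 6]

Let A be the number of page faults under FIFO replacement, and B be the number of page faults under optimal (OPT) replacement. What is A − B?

Under FIFO: F F F F . F → 5 faults.
Under OPT: F F F F . . → 4 faults.
A − B = 5 − 4 = 1.

1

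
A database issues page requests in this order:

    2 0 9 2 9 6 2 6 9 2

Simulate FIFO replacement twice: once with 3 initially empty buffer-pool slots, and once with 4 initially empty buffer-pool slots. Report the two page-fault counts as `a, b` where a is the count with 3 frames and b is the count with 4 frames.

5, 4

3 frames: F F F . . F F . . . → 5 faults.
4 frames: F F F . . F . . . . → 4 faults.
4 < 5: adding a frame reduced faults, as is typical.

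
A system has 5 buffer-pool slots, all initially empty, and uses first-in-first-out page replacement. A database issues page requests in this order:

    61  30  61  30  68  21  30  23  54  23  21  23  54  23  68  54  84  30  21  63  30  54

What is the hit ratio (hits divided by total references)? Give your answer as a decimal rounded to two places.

0.59

61: miss, frames (61)
30: miss, frames (61 30)
61: hit
30: hit
68: miss, frames (61 30 68)
21: miss, frames (61 30 68 21)
30: hit
23: miss, frames (61 30 68 21 23)
54: miss, evict 61, frames (30 68 21 23 54)
23: hit
21: hit
23: hit
54: hit
23: hit
68: hit
54: hit
84: miss, evict 30, frames (68 21 23 54 84)
30: miss, evict 68, frames (21 23 54 84 30)
21: hit
63: miss, evict 21, frames (23 54 84 30 63)
30: hit
54: hit
Hits: 13 of 22 references → 13/22 = 0.5909.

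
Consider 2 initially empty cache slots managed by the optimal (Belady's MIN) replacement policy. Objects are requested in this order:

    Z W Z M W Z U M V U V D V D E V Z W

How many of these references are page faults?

10

Z → fault, frames {Z}
W → fault, frames {Z,W}
Z → hit
M → fault, evict Z, frames {W,M}
W → hit
Z → fault, evict W, frames {M,Z}
U → fault, evict Z, frames {M,U}
M → hit
V → fault, evict M, frames {U,V}
U → hit
V → hit
D → fault, evict U, frames {V,D}
V → hit
D → hit
E → fault, evict D, frames {V,E}
V → hit
Z → fault, evict E, frames {V,Z}
W → fault, evict Z, frames {V,W}
Page faults: 10.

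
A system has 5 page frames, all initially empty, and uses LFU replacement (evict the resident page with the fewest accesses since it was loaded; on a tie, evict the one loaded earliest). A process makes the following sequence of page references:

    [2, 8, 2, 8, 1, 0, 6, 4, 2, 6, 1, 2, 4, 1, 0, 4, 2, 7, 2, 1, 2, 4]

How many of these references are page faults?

9

2: miss, frames (2)
8: miss, frames (2 8)
2: hit
8: hit
1: miss, frames (2 8 1)
0: miss, frames (2 8 1 0)
6: miss, frames (2 8 1 0 6)
4: miss, evict 1, frames (2 8 0 6 4)
2: hit
6: hit
1: miss, evict 0, frames (2 8 6 4 1)
2: hit
4: hit
1: hit
0: miss, evict 8, frames (2 6 4 1 0)
4: hit
2: hit
7: miss, evict 0, frames (2 6 4 1 7)
2: hit
1: hit
2: hit
4: hit
Page faults: 9.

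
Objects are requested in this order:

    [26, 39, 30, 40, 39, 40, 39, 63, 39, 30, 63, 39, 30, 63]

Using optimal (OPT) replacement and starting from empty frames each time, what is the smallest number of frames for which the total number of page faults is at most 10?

f=1: 14 faults
f=2: 8 faults
f=3: 5 faults
f=4: 5 faults
f=5: 5 faults
Smallest f with faults ≤ 10 is 2.

2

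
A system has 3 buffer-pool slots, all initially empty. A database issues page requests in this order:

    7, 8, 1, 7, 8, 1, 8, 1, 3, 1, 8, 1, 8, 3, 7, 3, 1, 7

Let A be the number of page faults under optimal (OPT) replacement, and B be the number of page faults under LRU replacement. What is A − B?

Under OPT: F F F . . . . . F . . . . . F . . . → 5 faults.
Under LRU: F F F . . . . . F . . . . . F . F . → 6 faults.
A − B = 5 − 6 = -1.

-1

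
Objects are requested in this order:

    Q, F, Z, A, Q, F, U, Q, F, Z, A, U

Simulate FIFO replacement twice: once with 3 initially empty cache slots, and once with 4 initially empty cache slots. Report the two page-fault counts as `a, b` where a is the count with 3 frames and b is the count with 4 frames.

9, 10

3 frames: F F F F F F F . . F F . → 9 faults.
4 frames: F F F F . . F F F F F F → 10 faults.
10 > 9: adding a frame increased faults — Belady's anomaly.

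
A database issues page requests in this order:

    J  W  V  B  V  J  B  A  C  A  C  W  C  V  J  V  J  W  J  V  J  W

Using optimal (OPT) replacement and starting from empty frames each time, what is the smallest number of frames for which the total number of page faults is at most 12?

f=1: 22 faults
f=2: 13 faults
f=3: 8 faults
f=4: 7 faults
f=5: 6 faults
f=6: 6 faults
Smallest f with faults ≤ 12 is 3.

3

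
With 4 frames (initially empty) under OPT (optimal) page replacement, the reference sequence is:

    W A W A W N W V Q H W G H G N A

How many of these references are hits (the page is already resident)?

9

W → fault, frames (W)
A → fault, frames (W A)
W → hit
A → hit
W → hit
N → fault, frames (W A N)
W → hit
V → fault, frames (W A N V)
Q → fault, evict V, frames (W A N Q)
H → fault, evict Q, frames (W A N H)
W → hit
G → fault, evict W, frames (A N H G)
H → hit
G → hit
N → hit
A → hit
Hits: 9.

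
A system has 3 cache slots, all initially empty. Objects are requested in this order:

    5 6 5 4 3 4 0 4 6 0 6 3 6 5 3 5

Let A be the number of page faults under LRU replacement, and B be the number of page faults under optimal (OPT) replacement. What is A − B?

1

Under LRU: F F . F F . F . F . . F . F . . → 8 faults.
Under OPT: F F . F F . F . . . . F . F . . → 7 faults.
A − B = 8 − 7 = 1.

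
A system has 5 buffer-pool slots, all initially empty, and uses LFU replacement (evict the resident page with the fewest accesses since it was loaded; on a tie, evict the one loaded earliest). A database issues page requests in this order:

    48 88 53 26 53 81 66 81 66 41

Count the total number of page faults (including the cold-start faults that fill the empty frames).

7

48 → fault, frames [48]
88 → fault, frames [48, 88]
53 → fault, frames [48, 88, 53]
26 → fault, frames [48, 88, 53, 26]
53 → hit
81 → fault, frames [48, 88, 53, 26, 81]
66 → fault, evict 48, frames [88, 53, 26, 81, 66]
81 → hit
66 → hit
41 → fault, evict 88, frames [53, 26, 81, 66, 41]
Page faults: 7.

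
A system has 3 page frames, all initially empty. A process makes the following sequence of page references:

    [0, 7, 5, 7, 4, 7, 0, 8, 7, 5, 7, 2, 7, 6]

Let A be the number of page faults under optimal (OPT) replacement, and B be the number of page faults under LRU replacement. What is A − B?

Under OPT: F F F . F . . F . F . F . F → 8 faults.
Under LRU: F F F . F . F F . F . F . F → 9 faults.
A − B = 8 − 9 = -1.

-1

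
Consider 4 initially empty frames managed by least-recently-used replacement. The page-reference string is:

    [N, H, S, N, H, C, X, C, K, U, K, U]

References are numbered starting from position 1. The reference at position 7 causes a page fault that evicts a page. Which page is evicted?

pos 1: N → fault, frames (N)
pos 2: H → fault, frames (N H)
pos 3: S → fault, frames (N H S)
pos 4: N → hit
pos 5: H → hit
pos 6: C → fault, frames (S N H C)
pos 7: X → fault, evict S, frames (N H C X)
At position 7, page S is evicted.

S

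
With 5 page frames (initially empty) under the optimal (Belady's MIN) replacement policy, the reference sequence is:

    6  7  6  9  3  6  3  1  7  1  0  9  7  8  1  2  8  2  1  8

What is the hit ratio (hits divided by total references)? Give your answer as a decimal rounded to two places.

6: miss, frames (6)
7: miss, frames (6 7)
6: hit
9: miss, frames (6 7 9)
3: miss, frames (6 7 9 3)
6: hit
3: hit
1: miss, frames (6 7 9 3 1)
7: hit
1: hit
0: miss, evict 3, frames (6 7 9 1 0)
9: hit
7: hit
8: miss, evict 0, frames (6 7 9 1 8)
1: hit
2: miss, evict 9, frames (6 7 1 8 2)
8: hit
2: hit
1: hit
8: hit
Hits: 12 of 20 references → 12/20 = 0.6000.

0.60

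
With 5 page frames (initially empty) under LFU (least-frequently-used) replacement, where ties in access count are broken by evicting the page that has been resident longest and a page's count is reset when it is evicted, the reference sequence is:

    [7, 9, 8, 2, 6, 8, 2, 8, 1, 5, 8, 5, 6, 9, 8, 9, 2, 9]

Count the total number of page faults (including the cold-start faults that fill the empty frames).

7 → fault, frames [7]
9 → fault, frames [7, 9]
8 → fault, frames [7, 9, 8]
2 → fault, frames [7, 9, 8, 2]
6 → fault, frames [7, 9, 8, 2, 6]
8 → hit
2 → hit
8 → hit
1 → fault, evict 7, frames [9, 8, 2, 6, 1]
5 → fault, evict 9, frames [8, 2, 6, 1, 5]
8 → hit
5 → hit
6 → hit
9 → fault, evict 1, frames [8, 2, 6, 5, 9]
8 → hit
9 → hit
2 → hit
9 → hit
Page faults: 8.

8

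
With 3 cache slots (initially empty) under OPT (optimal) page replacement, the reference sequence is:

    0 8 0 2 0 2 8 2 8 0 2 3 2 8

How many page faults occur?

4

0: fault, frames (0)
8: fault, frames (0 8)
0: hit
2: fault, frames (0 8 2)
0: hit
2: hit
8: hit
2: hit
8: hit
0: hit
2: hit
3: fault, evict 0, frames (8 2 3)
2: hit
8: hit
Page faults: 4.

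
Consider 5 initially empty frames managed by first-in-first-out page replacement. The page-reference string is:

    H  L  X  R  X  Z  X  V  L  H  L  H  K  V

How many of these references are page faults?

9

H: fault, frames (H)
L: fault, frames (H L)
X: fault, frames (H L X)
R: fault, frames (H L X R)
X: hit
Z: fault, frames (H L X R Z)
X: hit
V: fault, evict H, frames (L X R Z V)
L: hit
H: fault, evict L, frames (X R Z V H)
L: fault, evict X, frames (R Z V H L)
H: hit
K: fault, evict R, frames (Z V H L K)
V: hit
Page faults: 9.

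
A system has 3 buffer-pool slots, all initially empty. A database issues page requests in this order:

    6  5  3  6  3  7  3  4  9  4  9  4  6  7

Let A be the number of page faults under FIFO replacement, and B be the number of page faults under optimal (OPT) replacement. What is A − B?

1

Under FIFO: F F F . . F . F F . . . F F → 8 faults.
Under OPT: F F F . . F . F F . . . . F → 7 faults.
A − B = 8 − 7 = 1.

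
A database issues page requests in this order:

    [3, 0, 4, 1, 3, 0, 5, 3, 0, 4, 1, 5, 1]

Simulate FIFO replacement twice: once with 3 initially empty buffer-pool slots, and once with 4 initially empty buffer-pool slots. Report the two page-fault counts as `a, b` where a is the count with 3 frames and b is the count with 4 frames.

3 frames: F F F F F F F . . F F . . → 9 faults.
4 frames: F F F F . . F F F F F F . → 10 faults.
10 > 9: adding a frame increased faults — Belady's anomaly.

9, 10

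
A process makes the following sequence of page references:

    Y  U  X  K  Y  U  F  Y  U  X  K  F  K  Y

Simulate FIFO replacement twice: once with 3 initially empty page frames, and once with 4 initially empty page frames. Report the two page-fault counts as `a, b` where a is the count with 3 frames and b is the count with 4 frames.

10, 11

3 frames: F F F F F F F . . F F . . F → 10 faults.
4 frames: F F F F . . F F F F F F . F → 11 faults.
11 > 10: adding a frame increased faults — Belady's anomaly.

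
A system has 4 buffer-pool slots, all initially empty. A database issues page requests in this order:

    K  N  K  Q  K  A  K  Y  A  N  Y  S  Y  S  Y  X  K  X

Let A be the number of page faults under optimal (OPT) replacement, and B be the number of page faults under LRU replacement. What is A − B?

Under OPT: F F . F . F . F . . . F . . . F . . → 7 faults.
Under LRU: F F . F . F . F . F . F . . . F F . → 9 faults.
A − B = 7 − 9 = -2.

-2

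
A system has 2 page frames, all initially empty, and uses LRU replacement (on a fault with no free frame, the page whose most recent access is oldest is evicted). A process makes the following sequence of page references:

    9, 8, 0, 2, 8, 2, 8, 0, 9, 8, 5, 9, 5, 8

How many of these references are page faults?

9: miss, frames [9]
8: miss, frames [9, 8]
0: miss, evict 9, frames [8, 0]
2: miss, evict 8, frames [0, 2]
8: miss, evict 0, frames [2, 8]
2: hit
8: hit
0: miss, evict 2, frames [8, 0]
9: miss, evict 8, frames [0, 9]
8: miss, evict 0, frames [9, 8]
5: miss, evict 9, frames [8, 5]
9: miss, evict 8, frames [5, 9]
5: hit
8: miss, evict 9, frames [5, 8]
Page faults: 11.

11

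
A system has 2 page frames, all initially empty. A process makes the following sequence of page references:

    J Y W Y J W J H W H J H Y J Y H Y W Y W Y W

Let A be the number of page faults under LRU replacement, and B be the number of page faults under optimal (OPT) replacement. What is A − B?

3

Under LRU: F F F . F F . F F . F . F F . F . F . . . . → 12 faults.
Under OPT: F F F . F . . F . . F . F . . F . F . . . . → 9 faults.
A − B = 12 − 9 = 3.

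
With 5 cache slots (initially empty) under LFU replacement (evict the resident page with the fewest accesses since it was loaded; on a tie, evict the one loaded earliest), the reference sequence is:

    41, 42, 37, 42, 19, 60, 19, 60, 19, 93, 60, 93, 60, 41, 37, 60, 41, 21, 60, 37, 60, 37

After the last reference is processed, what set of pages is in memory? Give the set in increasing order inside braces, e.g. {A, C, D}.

{19, 37, 42, 60, 93}

41 → fault, frames [41]
42 → fault, frames [41, 42]
37 → fault, frames [41, 42, 37]
42 → hit
19 → fault, frames [41, 42, 37, 19]
60 → fault, frames [41, 42, 37, 19, 60]
19 → hit
60 → hit
19 → hit
93 → fault, evict 41, frames [42, 37, 19, 60, 93]
60 → hit
93 → hit
60 → hit
41 → fault, evict 37, frames [42, 19, 60, 93, 41]
37 → fault, evict 41, frames [42, 19, 60, 93, 37]
60 → hit
41 → fault, evict 37, frames [42, 19, 60, 93, 41]
21 → fault, evict 41, frames [42, 19, 60, 93, 21]
60 → hit
37 → fault, evict 21, frames [42, 19, 60, 93, 37]
60 → hit
37 → hit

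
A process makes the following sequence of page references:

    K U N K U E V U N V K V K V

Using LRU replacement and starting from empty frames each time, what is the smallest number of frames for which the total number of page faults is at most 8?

3

f=1: 14 faults
f=2: 11 faults
f=3: 7 faults
f=4: 7 faults
f=5: 5 faults
Smallest f with faults ≤ 8 is 3.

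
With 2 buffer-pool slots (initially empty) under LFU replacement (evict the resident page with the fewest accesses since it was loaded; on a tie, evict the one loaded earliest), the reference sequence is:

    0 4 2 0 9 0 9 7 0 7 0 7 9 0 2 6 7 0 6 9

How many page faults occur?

16

0 -> miss, frames (0)
4 -> miss, frames (0 4)
2 -> miss, evict 0, frames (4 2)
0 -> miss, evict 4, frames (2 0)
9 -> miss, evict 2, frames (0 9)
0 -> hit
9 -> hit
7 -> miss, evict 0, frames (9 7)
0 -> miss, evict 7, frames (9 0)
7 -> miss, evict 0, frames (9 7)
0 -> miss, evict 7, frames (9 0)
7 -> miss, evict 0, frames (9 7)
9 -> hit
0 -> miss, evict 7, frames (9 0)
2 -> miss, evict 0, frames (9 2)
6 -> miss, evict 2, frames (9 6)
7 -> miss, evict 6, frames (9 7)
0 -> miss, evict 7, frames (9 0)
6 -> miss, evict 0, frames (9 6)
9 -> hit
Page faults: 16.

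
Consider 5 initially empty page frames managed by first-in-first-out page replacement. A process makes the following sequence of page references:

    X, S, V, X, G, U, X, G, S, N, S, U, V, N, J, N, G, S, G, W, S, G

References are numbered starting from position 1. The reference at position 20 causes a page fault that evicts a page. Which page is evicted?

pos 1: X → fault, frames {X}
pos 2: S → fault, frames {X,S}
pos 3: V → fault, frames {X,S,V}
pos 4: X → hit
pos 5: G → fault, frames {X,S,V,G}
pos 6: U → fault, frames {X,S,V,G,U}
pos 7: X → hit
pos 8: G → hit
pos 9: S → hit
pos 10: N → fault, evict X, frames {S,V,G,U,N}
pos 11: S → hit
pos 12: U → hit
pos 13: V → hit
pos 14: N → hit
pos 15: J → fault, evict S, frames {V,G,U,N,J}
pos 16: N → hit
pos 17: G → hit
pos 18: S → fault, evict V, frames {G,U,N,J,S}
pos 19: G → hit
pos 20: W → fault, evict G, frames {U,N,J,S,W}
At position 20, page G is evicted.

G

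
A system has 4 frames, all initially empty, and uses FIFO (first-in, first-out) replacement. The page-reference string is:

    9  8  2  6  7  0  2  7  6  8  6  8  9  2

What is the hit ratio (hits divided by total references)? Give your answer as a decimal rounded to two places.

0.36

9 -> miss, frames {9}
8 -> miss, frames {9,8}
2 -> miss, frames {9,8,2}
6 -> miss, frames {9,8,2,6}
7 -> miss, evict 9, frames {8,2,6,7}
0 -> miss, evict 8, frames {2,6,7,0}
2 -> hit
7 -> hit
6 -> hit
8 -> miss, evict 2, frames {6,7,0,8}
6 -> hit
8 -> hit
9 -> miss, evict 6, frames {7,0,8,9}
2 -> miss, evict 7, frames {0,8,9,2}
Hits: 5 of 14 references → 5/14 = 0.3571.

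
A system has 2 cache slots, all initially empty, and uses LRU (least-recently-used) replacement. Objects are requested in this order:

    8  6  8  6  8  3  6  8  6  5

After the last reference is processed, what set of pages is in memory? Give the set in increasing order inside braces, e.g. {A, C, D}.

8: miss, frames [8]
6: miss, frames [8, 6]
8: hit
6: hit
8: hit
3: miss, evict 6, frames [8, 3]
6: miss, evict 8, frames [3, 6]
8: miss, evict 3, frames [6, 8]
6: hit
5: miss, evict 8, frames [6, 5]

{5, 6}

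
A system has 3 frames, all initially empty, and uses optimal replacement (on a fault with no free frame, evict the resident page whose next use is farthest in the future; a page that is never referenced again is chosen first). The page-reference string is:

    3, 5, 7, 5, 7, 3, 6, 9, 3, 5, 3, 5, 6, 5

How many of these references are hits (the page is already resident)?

3 → miss, frames [3]
5 → miss, frames [3, 5]
7 → miss, frames [3, 5, 7]
5 → hit
7 → hit
3 → hit
6 → miss, evict 7, frames [3, 5, 6]
9 → miss, evict 6, frames [3, 5, 9]
3 → hit
5 → hit
3 → hit
5 → hit
6 → miss, evict 9, frames [3, 5, 6]
5 → hit
Hits: 8.

8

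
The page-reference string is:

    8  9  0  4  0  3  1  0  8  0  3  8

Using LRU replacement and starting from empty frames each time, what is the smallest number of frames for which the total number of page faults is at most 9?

f=1: 12 faults
f=2: 10 faults
f=3: 8 faults
f=4: 7 faults
f=5: 7 faults
f=6: 6 faults
Smallest f with faults ≤ 9 is 3.

3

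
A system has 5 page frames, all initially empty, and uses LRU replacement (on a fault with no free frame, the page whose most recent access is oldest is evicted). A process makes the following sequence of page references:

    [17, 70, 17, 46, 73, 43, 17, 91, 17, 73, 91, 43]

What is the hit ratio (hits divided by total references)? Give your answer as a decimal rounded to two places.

0.50

17: fault, frames {17}
70: fault, frames {17,70}
17: hit
46: fault, frames {70,17,46}
73: fault, frames {70,17,46,73}
43: fault, frames {70,17,46,73,43}
17: hit
91: fault, evict 70, frames {46,73,43,17,91}
17: hit
73: hit
91: hit
43: hit
Hits: 6 of 12 references → 6/12 = 0.5000.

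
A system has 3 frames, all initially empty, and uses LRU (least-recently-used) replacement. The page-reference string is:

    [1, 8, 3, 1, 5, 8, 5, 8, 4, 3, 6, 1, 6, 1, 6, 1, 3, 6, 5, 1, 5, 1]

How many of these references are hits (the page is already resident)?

1 → miss, frames {1}
8 → miss, frames {1,8}
3 → miss, frames {1,8,3}
1 → hit
5 → miss, evict 8, frames {3,1,5}
8 → miss, evict 3, frames {1,5,8}
5 → hit
8 → hit
4 → miss, evict 1, frames {5,8,4}
3 → miss, evict 5, frames {8,4,3}
6 → miss, evict 8, frames {4,3,6}
1 → miss, evict 4, frames {3,6,1}
6 → hit
1 → hit
6 → hit
1 → hit
3 → hit
6 → hit
5 → miss, evict 1, frames {3,6,5}
1 → miss, evict 3, frames {6,5,1}
5 → hit
1 → hit
Hits: 11.

11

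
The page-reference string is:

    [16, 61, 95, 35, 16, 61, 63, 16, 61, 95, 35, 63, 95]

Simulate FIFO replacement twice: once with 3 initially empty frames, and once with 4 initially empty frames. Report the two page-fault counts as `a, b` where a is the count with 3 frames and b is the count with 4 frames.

3 frames: F F F F F F F . . F F . . → 9 faults.
4 frames: F F F F . . F F F F F F . → 10 faults.
10 > 9: adding a frame increased faults — Belady's anomaly.

9, 10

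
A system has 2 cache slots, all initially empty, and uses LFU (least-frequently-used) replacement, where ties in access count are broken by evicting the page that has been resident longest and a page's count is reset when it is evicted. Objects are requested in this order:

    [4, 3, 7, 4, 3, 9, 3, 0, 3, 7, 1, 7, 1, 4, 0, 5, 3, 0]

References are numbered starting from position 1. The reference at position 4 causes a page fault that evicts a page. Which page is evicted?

3

pos 1: 4 → fault, frames (4)
pos 2: 3 → fault, frames (4 3)
pos 3: 7 → fault, evict 4, frames (3 7)
pos 4: 4 → fault, evict 3, frames (7 4)
At position 4, page 3 is evicted.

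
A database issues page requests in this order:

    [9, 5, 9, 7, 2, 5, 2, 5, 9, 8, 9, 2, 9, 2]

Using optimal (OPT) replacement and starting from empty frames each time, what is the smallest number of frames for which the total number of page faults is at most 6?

3

f=1: 14 faults
f=2: 7 faults
f=3: 5 faults
f=4: 5 faults
f=5: 5 faults
Smallest f with faults ≤ 6 is 3.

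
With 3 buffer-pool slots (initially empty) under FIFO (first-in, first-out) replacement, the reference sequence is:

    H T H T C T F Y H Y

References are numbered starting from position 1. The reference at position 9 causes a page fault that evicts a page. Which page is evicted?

C

pos 1: H → miss, frames {H}
pos 2: T → miss, frames {H,T}
pos 3: H → hit
pos 4: T → hit
pos 5: C → miss, frames {H,T,C}
pos 6: T → hit
pos 7: F → miss, evict H, frames {T,C,F}
pos 8: Y → miss, evict T, frames {C,F,Y}
pos 9: H → miss, evict C, frames {F,Y,H}
At position 9, page C is evicted.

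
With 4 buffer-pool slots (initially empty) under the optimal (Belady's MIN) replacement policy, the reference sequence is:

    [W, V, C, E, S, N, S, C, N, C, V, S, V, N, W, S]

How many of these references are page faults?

W -> fault, frames {W}
V -> fault, frames {W,V}
C -> fault, frames {W,V,C}
E -> fault, frames {W,V,C,E}
S -> fault, evict E, frames {W,V,C,S}
N -> fault, evict W, frames {V,C,S,N}
S -> hit
C -> hit
N -> hit
C -> hit
V -> hit
S -> hit
V -> hit
N -> hit
W -> fault, evict N, frames {V,C,S,W}
S -> hit
Page faults: 7.

7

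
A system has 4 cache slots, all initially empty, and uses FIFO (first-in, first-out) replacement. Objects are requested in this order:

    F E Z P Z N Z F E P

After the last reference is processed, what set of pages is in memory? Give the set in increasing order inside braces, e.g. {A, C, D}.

{E, F, N, P}

F → fault, frames {F}
E → fault, frames {F,E}
Z → fault, frames {F,E,Z}
P → fault, frames {F,E,Z,P}
Z → hit
N → fault, evict F, frames {E,Z,P,N}
Z → hit
F → fault, evict E, frames {Z,P,N,F}
E → fault, evict Z, frames {P,N,F,E}
P → hit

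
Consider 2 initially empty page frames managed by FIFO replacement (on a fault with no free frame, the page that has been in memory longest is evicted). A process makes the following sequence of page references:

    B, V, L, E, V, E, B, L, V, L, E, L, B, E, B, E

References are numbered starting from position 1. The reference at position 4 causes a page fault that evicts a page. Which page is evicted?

pos 1: B → miss, frames (B)
pos 2: V → miss, frames (B V)
pos 3: L → miss, evict B, frames (V L)
pos 4: E → miss, evict V, frames (L E)
At position 4, page V is evicted.

V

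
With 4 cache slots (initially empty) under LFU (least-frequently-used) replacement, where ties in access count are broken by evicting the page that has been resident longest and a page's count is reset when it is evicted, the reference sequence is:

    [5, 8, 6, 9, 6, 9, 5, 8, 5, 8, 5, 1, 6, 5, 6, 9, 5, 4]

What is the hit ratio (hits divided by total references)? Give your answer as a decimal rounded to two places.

5: miss, frames {5}
8: miss, frames {5,8}
6: miss, frames {5,8,6}
9: miss, frames {5,8,6,9}
6: hit
9: hit
5: hit
8: hit
5: hit
8: hit
5: hit
1: miss, evict 6, frames {5,8,9,1}
6: miss, evict 1, frames {5,8,9,6}
5: hit
6: hit
9: hit
5: hit
4: miss, evict 6, frames {5,8,9,4}
Hits: 11 of 18 references → 11/18 = 0.6111.

0.61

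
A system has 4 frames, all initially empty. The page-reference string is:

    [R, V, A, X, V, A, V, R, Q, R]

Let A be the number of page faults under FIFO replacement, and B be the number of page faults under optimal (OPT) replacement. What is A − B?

1

Under FIFO: F F F F . . . . F F → 6 faults.
Under OPT: F F F F . . . . F . → 5 faults.
A − B = 6 − 5 = 1.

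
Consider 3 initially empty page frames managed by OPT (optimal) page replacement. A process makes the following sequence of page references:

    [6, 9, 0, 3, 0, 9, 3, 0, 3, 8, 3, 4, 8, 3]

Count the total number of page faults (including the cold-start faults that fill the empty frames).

6 -> fault, frames {6}
9 -> fault, frames {6,9}
0 -> fault, frames {6,9,0}
3 -> fault, evict 6, frames {9,0,3}
0 -> hit
9 -> hit
3 -> hit
0 -> hit
3 -> hit
8 -> fault, evict 0, frames {9,3,8}
3 -> hit
4 -> fault, evict 9, frames {3,8,4}
8 -> hit
3 -> hit
Page faults: 6.

6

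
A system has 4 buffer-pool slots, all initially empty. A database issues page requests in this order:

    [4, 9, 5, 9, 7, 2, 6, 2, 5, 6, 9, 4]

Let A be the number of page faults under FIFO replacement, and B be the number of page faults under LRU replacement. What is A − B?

Under FIFO: F F F . F F F . . . F F → 8 faults.
Under LRU: F F F . F F F . F . F F → 9 faults.
A − B = 8 − 9 = -1.

-1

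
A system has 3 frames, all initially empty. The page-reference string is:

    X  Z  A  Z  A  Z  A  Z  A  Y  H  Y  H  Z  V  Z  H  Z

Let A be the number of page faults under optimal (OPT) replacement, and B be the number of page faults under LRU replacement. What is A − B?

Under OPT: F F F . . . . . . F F . . . F . . . → 6 faults.
Under LRU: F F F . . . . . . F F . . F F . . . → 7 faults.
A − B = 6 − 7 = -1.

-1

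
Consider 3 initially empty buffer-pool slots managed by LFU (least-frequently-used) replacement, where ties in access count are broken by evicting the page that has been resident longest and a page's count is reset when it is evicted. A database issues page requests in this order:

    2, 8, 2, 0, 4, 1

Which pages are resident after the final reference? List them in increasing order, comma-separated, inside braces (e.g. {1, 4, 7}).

2 -> fault, frames (2)
8 -> fault, frames (2 8)
2 -> hit
0 -> fault, frames (2 8 0)
4 -> fault, evict 8, frames (2 0 4)
1 -> fault, evict 0, frames (2 4 1)

{1, 2, 4}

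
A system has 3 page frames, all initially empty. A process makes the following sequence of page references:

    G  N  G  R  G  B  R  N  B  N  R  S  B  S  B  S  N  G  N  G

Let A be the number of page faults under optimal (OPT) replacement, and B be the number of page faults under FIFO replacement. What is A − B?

Under OPT: F F . F . F . . . . . F . . . . . F . . → 6 faults.
Under FIFO: F F . F . F . . . . . F . . . . F F . . → 7 faults.
A − B = 6 − 7 = -1.

-1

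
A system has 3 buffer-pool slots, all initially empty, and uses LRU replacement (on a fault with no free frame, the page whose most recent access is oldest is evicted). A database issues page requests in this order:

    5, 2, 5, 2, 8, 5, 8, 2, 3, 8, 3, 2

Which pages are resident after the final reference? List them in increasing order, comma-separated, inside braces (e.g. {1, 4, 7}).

5 -> fault, frames {5}
2 -> fault, frames {5,2}
5 -> hit
2 -> hit
8 -> fault, frames {5,2,8}
5 -> hit
8 -> hit
2 -> hit
3 -> fault, evict 5, frames {8,2,3}
8 -> hit
3 -> hit
2 -> hit

{2, 3, 8}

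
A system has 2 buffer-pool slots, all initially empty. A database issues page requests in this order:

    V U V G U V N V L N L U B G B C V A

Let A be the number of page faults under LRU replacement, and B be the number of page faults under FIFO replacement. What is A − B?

Under LRU: F F . F F F F . F F . F F F . F F F → 14 faults.
Under FIFO: F F . F . F F . F . . F F F . F F F → 12 faults.
A − B = 14 − 12 = 2.

2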